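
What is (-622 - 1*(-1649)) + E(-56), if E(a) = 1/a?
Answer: 57511/56 ≈ 1027.0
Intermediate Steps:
(-622 - 1*(-1649)) + E(-56) = (-622 - 1*(-1649)) + 1/(-56) = (-622 + 1649) - 1/56 = 1027 - 1/56 = 57511/56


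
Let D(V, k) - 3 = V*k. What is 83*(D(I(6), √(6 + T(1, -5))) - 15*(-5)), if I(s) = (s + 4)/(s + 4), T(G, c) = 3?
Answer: 6723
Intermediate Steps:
I(s) = 1 (I(s) = (4 + s)/(4 + s) = 1)
D(V, k) = 3 + V*k
83*(D(I(6), √(6 + T(1, -5))) - 15*(-5)) = 83*((3 + 1*√(6 + 3)) - 15*(-5)) = 83*((3 + 1*√9) + 75) = 83*((3 + 1*3) + 75) = 83*((3 + 3) + 75) = 83*(6 + 75) = 83*81 = 6723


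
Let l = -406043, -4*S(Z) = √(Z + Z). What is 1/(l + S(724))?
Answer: -812086/329741835517 + √362/329741835517 ≈ -2.4627e-6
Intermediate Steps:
S(Z) = -√2*√Z/4 (S(Z) = -√(Z + Z)/4 = -√2*√Z/4)
1/(l + S(724)) = 1/(-406043 - √2*√724/4) = 1/(-406043 - √2*2*√181/4) = 1/(-406043 - √362/2)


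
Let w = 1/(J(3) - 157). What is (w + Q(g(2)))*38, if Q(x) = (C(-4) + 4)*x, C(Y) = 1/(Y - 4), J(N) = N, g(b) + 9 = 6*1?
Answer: -136135/308 ≈ -442.00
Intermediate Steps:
g(b) = -3 (g(b) = -9 + 6*1 = -9 + 6 = -3)
C(Y) = 1/(-4 + Y)
w = -1/154 (w = 1/(3 - 157) = 1/(-154) = -1/154 ≈ -0.0064935)
Q(x) = 31*x/8 (Q(x) = (1/(-4 - 4) + 4)*x = (1/(-8) + 4)*x = (-⅛ + 4)*x = 31*x/8)
(w + Q(g(2)))*38 = (-1/154 + (31/8)*(-3))*38 = (-1/154 - 93/8)*38 = -7165/616*38 = -136135/308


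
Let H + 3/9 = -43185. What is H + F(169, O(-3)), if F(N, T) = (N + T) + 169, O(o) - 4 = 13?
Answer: -128491/3 ≈ -42830.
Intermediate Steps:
H = -129556/3 (H = -1/3 - 43185 = -129556/3 ≈ -43185.)
O(o) = 17 (O(o) = 4 + 13 = 17)
F(N, T) = 169 + N + T
H + F(169, O(-3)) = -129556/3 + (169 + 169 + 17) = -129556/3 + 355 = -128491/3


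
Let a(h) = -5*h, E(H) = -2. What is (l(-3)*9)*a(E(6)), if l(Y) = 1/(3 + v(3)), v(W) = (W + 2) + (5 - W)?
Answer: 9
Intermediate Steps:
v(W) = 7 (v(W) = (2 + W) + (5 - W) = 7)
l(Y) = 1/10 (l(Y) = 1/(3 + 7) = 1/10)
(l(-3)*9)*a(E(6)) = ((1/10)*9)*(-5*(-2)) = (9/10)*10 = 9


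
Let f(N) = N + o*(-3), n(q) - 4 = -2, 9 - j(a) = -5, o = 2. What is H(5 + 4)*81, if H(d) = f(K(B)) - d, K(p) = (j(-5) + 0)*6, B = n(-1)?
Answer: 5589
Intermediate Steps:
j(a) = 14 (j(a) = 9 - 1*(-5) = 9 + 5 = 14)
n(q) = 2 (n(q) = 4 - 2 = 2)
B = 2
K(p) = 84 (K(p) = (14 + 0)*6 = 14*6 = 84)
f(N) = -6 + N (f(N) = N + 2*(-3) = N - 6 = -6 + N)
H(d) = 78 - d (H(d) = (-6 + 84) - d = 78 - d)
H(5 + 4)*81 = (78 - (5 + 4))*81 = (78 - 1*9)*81 = (78 - 9)*81 = 69*81 = 5589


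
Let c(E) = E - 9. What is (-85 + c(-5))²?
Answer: 9801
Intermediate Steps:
c(E) = -9 + E
(-85 + c(-5))² = (-85 + (-9 - 5))² = (-85 - 14)² = (-99)² = 9801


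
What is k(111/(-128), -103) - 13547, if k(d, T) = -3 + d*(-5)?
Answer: -1733845/128 ≈ -13546.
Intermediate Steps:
k(d, T) = -3 - 5*d
k(111/(-128), -103) - 13547 = (-3 - 555/(-128)) - 13547 = (-3 - 555*(-1)/128) - 13547 = (-3 - 5*(-111/128)) - 13547 = (-3 + 555/128) - 13547 = 171/128 - 13547 = -1733845/128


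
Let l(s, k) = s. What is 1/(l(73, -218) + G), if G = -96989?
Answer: -1/96916 ≈ -1.0318e-5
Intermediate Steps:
1/(l(73, -218) + G) = 1/(73 - 96989) = 1/(-96916) = -1/96916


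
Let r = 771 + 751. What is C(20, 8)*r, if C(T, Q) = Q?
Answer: 12176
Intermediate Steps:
r = 1522
C(20, 8)*r = 8*1522 = 12176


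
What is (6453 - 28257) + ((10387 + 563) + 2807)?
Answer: -8047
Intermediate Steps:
(6453 - 28257) + ((10387 + 563) + 2807) = -21804 + (10950 + 2807) = -21804 + 13757 = -8047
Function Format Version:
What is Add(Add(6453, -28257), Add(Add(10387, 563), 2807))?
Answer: -8047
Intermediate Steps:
Add(Add(6453, -28257), Add(Add(10387, 563), 2807)) = Add(-21804, Add(10950, 2807)) = Add(-21804, 13757) = -8047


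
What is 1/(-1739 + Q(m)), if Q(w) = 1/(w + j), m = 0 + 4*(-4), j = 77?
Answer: -61/106078 ≈ -0.00057505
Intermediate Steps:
m = -16 (m = 0 - 16 = -16)
Q(w) = 1/(77 + w) (Q(w) = 1/(w + 77) = 1/(77 + w))
1/(-1739 + Q(m)) = 1/(-1739 + 1/(77 - 16)) = 1/(-1739 + 1/61) = 1/(-106078/61) = -61/106078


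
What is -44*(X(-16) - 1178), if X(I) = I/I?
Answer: 51788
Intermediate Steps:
X(I) = 1
-44*(X(-16) - 1178) = -44*(1 - 1178) = -44*(-1177) = 51788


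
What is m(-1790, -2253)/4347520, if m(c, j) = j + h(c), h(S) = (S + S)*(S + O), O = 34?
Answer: 6284227/4347520 ≈ 1.4455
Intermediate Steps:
h(S) = 2*S*(34 + S) (h(S) = (S + S)*(S + 34) = (2*S)*(34 + S) = 2*S*(34 + S))
m(c, j) = j + 2*c*(34 + c)
m(-1790, -2253)/4347520 = (-2253 + 2*(-1790)*(34 - 1790))/4347520 = (-2253 + 2*(-1790)*(-1756))*(1/4347520) = (-2253 + 6286480)*(1/4347520) = 6284227*(1/4347520) = 6284227/4347520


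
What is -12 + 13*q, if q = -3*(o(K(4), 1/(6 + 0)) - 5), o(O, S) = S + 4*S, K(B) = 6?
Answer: 301/2 ≈ 150.50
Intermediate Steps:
o(O, S) = 5*S
q = 25/2 (q = -3*(5/(6 + 0) - 5) = -3*(5/6 - 5) = -3*(5*(⅙) - 5) = -3*(⅚ - 5) = -3*(-25/6) = 25/2 ≈ 12.500)
-12 + 13*q = -12 + 13*(25/2) = -12 + 325/2 = 301/2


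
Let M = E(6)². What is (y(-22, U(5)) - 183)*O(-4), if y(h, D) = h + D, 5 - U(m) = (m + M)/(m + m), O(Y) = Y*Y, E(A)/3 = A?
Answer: -18632/5 ≈ -3726.4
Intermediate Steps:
E(A) = 3*A
M = 324 (M = (3*6)² = 18² = 324)
O(Y) = Y²
U(m) = 5 - (324 + m)/(2*m) (U(m) = 5 - (m + 324)/(m + m) = 5 - (324 + m)/(2*m))
y(h, D) = D + h
(y(-22, U(5)) - 183)*O(-4) = (((9/2 - 162/5) - 22) - 183)*(-4)² = (((9/2 - 162*⅕) - 22) - 183)*16 = (((9/2 - 162/5) - 22) - 183)*16 = ((-279/10 - 22) - 183)*16 = (-499/10 - 183)*16 = -2329/10*16 = -18632/5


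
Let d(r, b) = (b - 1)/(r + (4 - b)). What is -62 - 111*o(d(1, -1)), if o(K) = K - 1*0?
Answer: -25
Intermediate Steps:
d(r, b) = (-1 + b)/(4 + r - b)
o(K) = K (o(K) = K + 0 = K)
-62 - 111*o(d(1, -1)) = -62 - 111*(-1 - 1)/(4 + 1 - 1*(-1)) = -62 - 111*(-2)/(4 + 1 + 1) = -62 - 111*(-2)/6 = -62 - 37*(-2)/2 = -62 - 111*(-⅓) = -62 + 37 = -25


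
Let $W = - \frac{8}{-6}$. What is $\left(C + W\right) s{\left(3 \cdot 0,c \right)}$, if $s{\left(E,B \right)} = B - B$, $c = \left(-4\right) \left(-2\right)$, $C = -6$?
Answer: $0$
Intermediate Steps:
$c = 8$
$s{\left(E,B \right)} = 0$
$W = \frac{4}{3}$ ($W = \left(-8\right) \left(- \frac{1}{6}\right) = \frac{4}{3} \approx 1.3333$)
$\left(C + W\right) s{\left(3 \cdot 0,c \right)} = \left(-6 + \frac{4}{3}\right) 0 = \left(- \frac{14}{3}\right) 0 = 0$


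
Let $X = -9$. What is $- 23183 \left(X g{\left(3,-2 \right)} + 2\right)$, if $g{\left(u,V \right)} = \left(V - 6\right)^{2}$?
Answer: $13307042$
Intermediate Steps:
$g{\left(u,V \right)} = \left(-6 + V\right)^{2}$ ($g{\left(u,V \right)} = \left(V - 6\right)^{2} = \left(-6 + V\right)^{2}$)
$- 23183 \left(X g{\left(3,-2 \right)} + 2\right) = - 23183 \left(- 9 \left(-6 - 2\right)^{2} + 2\right) = - 23183 \left(- 9 \left(-8\right)^{2} + 2\right) = - 23183 \left(\left(-9\right) 64 + 2\right) = - 23183 \left(-576 + 2\right) = \left(-23183\right) \left(-574\right) = 13307042$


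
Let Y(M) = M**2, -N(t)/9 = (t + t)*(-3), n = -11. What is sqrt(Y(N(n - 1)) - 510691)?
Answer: I*sqrt(90787) ≈ 301.31*I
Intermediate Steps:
N(t) = 54*t (N(t) = -9*(t + t)*(-3) = -9*2*t*(-3) = -(-54)*t = 54*t)
sqrt(Y(N(n - 1)) - 510691) = sqrt((54*(-11 - 1))**2 - 510691) = sqrt((54*(-12))**2 - 510691) = sqrt((-648)**2 - 510691) = sqrt(419904 - 510691) = sqrt(-90787) = I*sqrt(90787)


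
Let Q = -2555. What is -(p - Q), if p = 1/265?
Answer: -677076/265 ≈ -2555.0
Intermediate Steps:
p = 1/265 ≈ 0.0037736
-(p - Q) = -(1/265 - 1*(-2555)) = -(1/265 + 2555) = -1*677076/265 = -677076/265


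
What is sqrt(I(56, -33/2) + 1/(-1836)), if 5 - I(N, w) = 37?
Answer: I*sqrt(2996403)/306 ≈ 5.6569*I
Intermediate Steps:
I(N, w) = -32 (I(N, w) = 5 - 1*37 = 5 - 37 = -32)
sqrt(I(56, -33/2) + 1/(-1836)) = sqrt(-32 + 1/(-1836)) = sqrt(-32 - 1/1836) = sqrt(-58753/1836) = I*sqrt(2996403)/306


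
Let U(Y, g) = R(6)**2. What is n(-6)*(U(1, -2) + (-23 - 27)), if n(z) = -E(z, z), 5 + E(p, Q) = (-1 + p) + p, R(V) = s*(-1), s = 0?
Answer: -900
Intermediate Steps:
R(V) = 0 (R(V) = 0*(-1) = 0)
E(p, Q) = -6 + 2*p (E(p, Q) = -5 + ((-1 + p) + p) = -5 + (-1 + 2*p) = -6 + 2*p)
U(Y, g) = 0 (U(Y, g) = 0**2 = 0)
n(z) = 6 - 2*z (n(z) = -(-6 + 2*z) = 6 - 2*z)
n(-6)*(U(1, -2) + (-23 - 27)) = (6 - 2*(-6))*(0 + (-23 - 27)) = (6 + 12)*(0 - 50) = 18*(-50) = -900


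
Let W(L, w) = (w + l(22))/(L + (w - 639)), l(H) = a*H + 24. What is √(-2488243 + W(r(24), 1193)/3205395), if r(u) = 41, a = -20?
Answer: I*√820939655153338100178/18163905 ≈ 1577.4*I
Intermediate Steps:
l(H) = 24 - 20*H (l(H) = -20*H + 24 = 24 - 20*H)
W(L, w) = (-416 + w)/(-639 + L + w) (W(L, w) = (w + (24 - 20*22))/(L + (w - 639)) = (w + (24 - 440))/(L + (-639 + w)) = (w - 416)/(-639 + L + w) = (-416 + w)/(-639 + L + w))
√(-2488243 + W(r(24), 1193)/3205395) = √(-2488243 + ((-416 + 1193)/(-639 + 41 + 1193))/3205395) = √(-2488243 + (777/595)*(1/3205395)) = √(-2488243 + ((1/595)*777)*(1/3205395)) = √(-2488243 + (111/85)*(1/3205395)) = √(-2488243 + 37/90819525) = √(-225981047344538/90819525) = I*√820939655153338100178/18163905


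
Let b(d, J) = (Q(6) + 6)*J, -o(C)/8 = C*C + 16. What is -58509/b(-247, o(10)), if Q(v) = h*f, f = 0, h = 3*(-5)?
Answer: 19503/1856 ≈ 10.508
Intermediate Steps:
o(C) = -128 - 8*C² (o(C) = -8*(C*C + 16) = -8*(C² + 16) = -8*(16 + C²) = -128 - 8*C²)
h = -15
Q(v) = 0 (Q(v) = -15*0 = 0)
b(d, J) = 6*J (b(d, J) = (0 + 6)*J = 6*J)
-58509/b(-247, o(10)) = -58509*1/(6*(-128 - 8*10²)) = -58509*1/(6*(-128 - 8*100)) = -58509*1/(6*(-128 - 800)) = -58509/(6*(-928)) = -58509/(-5568) = -58509*(-1/5568) = 19503/1856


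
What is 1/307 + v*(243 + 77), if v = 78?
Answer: 7662721/307 ≈ 24960.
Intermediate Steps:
1/307 + v*(243 + 77) = 1/307 + 78*(243 + 77) = 1/307 + 78*320 = 1/307 + 24960 = 7662721/307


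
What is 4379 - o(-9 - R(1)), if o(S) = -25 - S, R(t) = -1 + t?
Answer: 4395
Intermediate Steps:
4379 - o(-9 - R(1)) = 4379 - (-25 - (-9 - (-1 + 1))) = 4379 - (-25 - (-9 - 1*0)) = 4379 - (-25 - (-9 + 0)) = 4379 - (-25 - 1*(-9)) = 4379 - (-25 + 9) = 4379 - 1*(-16) = 4379 + 16 = 4395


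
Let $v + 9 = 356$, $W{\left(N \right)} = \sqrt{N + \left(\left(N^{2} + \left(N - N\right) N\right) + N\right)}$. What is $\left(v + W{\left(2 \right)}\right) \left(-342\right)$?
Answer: $-118674 - 684 \sqrt{2} \approx -1.1964 \cdot 10^{5}$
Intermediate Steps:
$W{\left(N \right)} = \sqrt{N^{2} + 2 N}$ ($W{\left(N \right)} = \sqrt{N + \left(\left(N^{2} + 0 N\right) + N\right)} = \sqrt{N + \left(\left(N^{2} + 0\right) + N\right)} = \sqrt{N + \left(N^{2} + N\right)} = \sqrt{N + \left(N + N^{2}\right)} = \sqrt{N^{2} + 2 N}$)
$v = 347$ ($v = -9 + 356 = 347$)
$\left(v + W{\left(2 \right)}\right) \left(-342\right) = \left(347 + \sqrt{2 \left(2 + 2\right)}\right) \left(-342\right) = \left(347 + \sqrt{2 \cdot 4}\right) \left(-342\right) = \left(347 + \sqrt{8}\right) \left(-342\right) = \left(347 + 2 \sqrt{2}\right) \left(-342\right) = -118674 - 684 \sqrt{2}$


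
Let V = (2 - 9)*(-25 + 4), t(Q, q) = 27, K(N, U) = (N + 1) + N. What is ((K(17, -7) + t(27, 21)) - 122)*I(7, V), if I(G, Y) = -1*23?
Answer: 1380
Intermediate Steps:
K(N, U) = 1 + 2*N (K(N, U) = (1 + N) + N = 1 + 2*N)
V = 147 (V = -7*(-21) = 147)
I(G, Y) = -23
((K(17, -7) + t(27, 21)) - 122)*I(7, V) = (((1 + 2*17) + 27) - 122)*(-23) = (((1 + 34) + 27) - 122)*(-23) = ((35 + 27) - 122)*(-23) = (62 - 122)*(-23) = -60*(-23) = 1380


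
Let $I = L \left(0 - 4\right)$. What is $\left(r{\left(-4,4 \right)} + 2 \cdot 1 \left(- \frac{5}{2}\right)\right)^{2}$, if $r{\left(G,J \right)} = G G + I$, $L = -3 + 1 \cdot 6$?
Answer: $1$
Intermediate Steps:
$L = 3$ ($L = -3 + 6 = 3$)
$I = -12$ ($I = 3 \left(0 - 4\right) = 3 \left(-4\right) = -12$)
$r{\left(G,J \right)} = -12 + G^{2}$ ($r{\left(G,J \right)} = G G - 12 = G^{2} - 12 = -12 + G^{2}$)
$\left(r{\left(-4,4 \right)} + 2 \cdot 1 \left(- \frac{5}{2}\right)\right)^{2} = \left(\left(-12 + \left(-4\right)^{2}\right) + 2 \cdot 1 \left(- \frac{5}{2}\right)\right)^{2} = \left(\left(-12 + 16\right) + 2 \left(\left(-5\right) \frac{1}{2}\right)\right)^{2} = \left(4 + 2 \left(- \frac{5}{2}\right)\right)^{2} = \left(4 - 5\right)^{2} = \left(-1\right)^{2} = 1$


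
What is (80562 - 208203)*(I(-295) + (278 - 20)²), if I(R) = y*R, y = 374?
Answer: 5586336006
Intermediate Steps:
I(R) = 374*R
(80562 - 208203)*(I(-295) + (278 - 20)²) = (80562 - 208203)*(374*(-295) + (278 - 20)²) = -127641*(-110330 + 258²) = -127641*(-110330 + 66564) = -127641*(-43766) = 5586336006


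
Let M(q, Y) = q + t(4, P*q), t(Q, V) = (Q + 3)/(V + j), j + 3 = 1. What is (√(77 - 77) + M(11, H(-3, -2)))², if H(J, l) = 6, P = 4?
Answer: 4489/36 ≈ 124.69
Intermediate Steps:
j = -2 (j = -3 + 1 = -2)
t(Q, V) = (3 + Q)/(-2 + V) (t(Q, V) = (Q + 3)/(V - 2) = (3 + Q)/(-2 + V))
M(q, Y) = q + 7/(-2 + 4*q) (M(q, Y) = q + (3 + 4)/(-2 + 4*q) = q + 7/(-2 + 4*q))
(√(77 - 77) + M(11, H(-3, -2)))² = (√(77 - 77) + (7 + 2*11*(-1 + 2*11))/(2*(-1 + 2*11)))² = (√0 + (7 + 2*11*(-1 + 22))/(2*(-1 + 22)))² = (0 + (½)*(7 + 2*11*21)/21)² = (0 + (½)*(1/21)*(7 + 462))² = (0 + (½)*(1/21)*469)² = (0 + 67/6)² = (67/6)² = 4489/36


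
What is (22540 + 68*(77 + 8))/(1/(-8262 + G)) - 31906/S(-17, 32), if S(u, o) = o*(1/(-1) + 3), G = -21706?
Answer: -27158216273/32 ≈ -8.4869e+8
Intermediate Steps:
S(u, o) = 2*o (S(u, o) = o*(-1 + 3) = o*2 = 2*o)
(22540 + 68*(77 + 8))/(1/(-8262 + G)) - 31906/S(-17, 32) = (22540 + 68*(77 + 8))/(1/(-8262 - 21706)) - 31906/(2*32) = (22540 + 68*85)/(1/(-29968)) - 31906/64 = (22540 + 5780)/(-1/29968) - 31906*1/64 = 28320*(-29968) - 15953/32 = -848693760 - 15953/32 = -27158216273/32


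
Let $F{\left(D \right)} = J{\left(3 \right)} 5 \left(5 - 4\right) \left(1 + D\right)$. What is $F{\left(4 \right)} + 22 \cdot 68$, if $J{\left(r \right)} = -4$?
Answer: $1396$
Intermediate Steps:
$F{\left(D \right)} = -20 - 20 D$ ($F{\left(D \right)} = \left(-4\right) 5 \left(5 - 4\right) \left(1 + D\right) = - 20 \cdot 1 \left(1 + D\right) = - 20 \left(1 + D\right) = -20 - 20 D$)
$F{\left(4 \right)} + 22 \cdot 68 = \left(-20 - 80\right) + 22 \cdot 68 = \left(-20 - 80\right) + 1496 = -100 + 1496 = 1396$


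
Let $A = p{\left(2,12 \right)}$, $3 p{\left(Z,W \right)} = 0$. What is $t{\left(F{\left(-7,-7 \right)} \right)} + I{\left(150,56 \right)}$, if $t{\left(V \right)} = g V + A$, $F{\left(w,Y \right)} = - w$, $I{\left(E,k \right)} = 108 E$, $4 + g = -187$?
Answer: $14863$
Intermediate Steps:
$g = -191$ ($g = -4 - 187 = -191$)
$p{\left(Z,W \right)} = 0$ ($p{\left(Z,W \right)} = \frac{1}{3} \cdot 0 = 0$)
$A = 0$
$t{\left(V \right)} = - 191 V$ ($t{\left(V \right)} = - 191 V + 0 = - 191 V$)
$t{\left(F{\left(-7,-7 \right)} \right)} + I{\left(150,56 \right)} = - 191 \left(\left(-1\right) \left(-7\right)\right) + 108 \cdot 150 = \left(-191\right) 7 + 16200 = -1337 + 16200 = 14863$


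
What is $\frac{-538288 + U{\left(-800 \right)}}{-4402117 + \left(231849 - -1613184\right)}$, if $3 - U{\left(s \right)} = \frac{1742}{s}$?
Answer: $\frac{215313129}{1022833600} \approx 0.21051$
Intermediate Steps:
$U{\left(s \right)} = 3 - \frac{1742}{s}$
$\frac{-538288 + U{\left(-800 \right)}}{-4402117 + \left(231849 - -1613184\right)} = \frac{-538288 + \left(3 - \frac{1742}{-800}\right)}{-4402117 + \left(231849 - -1613184\right)} = \frac{-538288 + \left(3 - - \frac{871}{400}\right)}{-4402117 + \left(231849 + 1613184\right)} = \frac{-538288 + \left(3 + \frac{871}{400}\right)}{-4402117 + 1845033} = \frac{-538288 + \frac{2071}{400}}{-2557084} = \left(- \frac{215313129}{400}\right) \left(- \frac{1}{2557084}\right) = \frac{215313129}{1022833600}$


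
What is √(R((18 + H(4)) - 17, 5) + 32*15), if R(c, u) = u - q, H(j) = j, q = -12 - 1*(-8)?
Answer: √489 ≈ 22.113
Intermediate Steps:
q = -4 (q = -12 + 8 = -4)
R(c, u) = 4 + u (R(c, u) = u - 1*(-4) = u + 4 = 4 + u)
√(R((18 + H(4)) - 17, 5) + 32*15) = √((4 + 5) + 32*15) = √(9 + 480) = √489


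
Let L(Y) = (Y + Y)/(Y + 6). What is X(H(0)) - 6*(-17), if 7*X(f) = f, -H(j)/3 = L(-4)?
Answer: 726/7 ≈ 103.71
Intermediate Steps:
L(Y) = 2*Y/(6 + Y) (L(Y) = (2*Y)/(6 + Y) = 2*Y/(6 + Y))
H(j) = 12 (H(j) = -6*(-4)/(6 - 4) = -6*(-4)/2 = -3*(-4) = 12)
X(f) = f/7
X(H(0)) - 6*(-17) = (⅐)*12 - 6*(-17) = 12/7 - 1*(-102) = 12/7 + 102 = 726/7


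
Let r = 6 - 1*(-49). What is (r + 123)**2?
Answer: 31684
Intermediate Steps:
r = 55 (r = 6 + 49 = 55)
(r + 123)**2 = (55 + 123)**2 = 178**2 = 31684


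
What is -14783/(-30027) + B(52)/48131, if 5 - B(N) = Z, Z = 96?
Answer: 708788116/1445229537 ≈ 0.49043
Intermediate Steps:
B(N) = -91 (B(N) = 5 - 1*96 = 5 - 96 = -91)
-14783/(-30027) + B(52)/48131 = -14783/(-30027) - 91/48131 = -14783*(-1/30027) - 91*1/48131 = 14783/30027 - 91/48131 = 708788116/1445229537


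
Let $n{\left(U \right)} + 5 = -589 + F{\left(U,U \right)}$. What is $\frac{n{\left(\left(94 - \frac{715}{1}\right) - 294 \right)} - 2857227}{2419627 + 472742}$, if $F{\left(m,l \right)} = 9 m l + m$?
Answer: $\frac{1558763}{964123} \approx 1.6168$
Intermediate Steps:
$F{\left(m,l \right)} = m + 9 l m$ ($F{\left(m,l \right)} = 9 l m + m = m + 9 l m$)
$n{\left(U \right)} = -594 + U \left(1 + 9 U\right)$ ($n{\left(U \right)} = -5 + \left(-589 + U \left(1 + 9 U\right)\right) = -594 + U \left(1 + 9 U\right)$)
$\frac{n{\left(\left(94 - \frac{715}{1}\right) - 294 \right)} - 2857227}{2419627 + 472742} = \frac{\left(-594 + \left(\left(94 - \frac{715}{1}\right) - 294\right) \left(1 + 9 \left(\left(94 - \frac{715}{1}\right) - 294\right)\right)\right) - 2857227}{2419627 + 472742} = \frac{\left(-594 + \left(\left(94 - 715\right) - 294\right) \left(1 + 9 \left(\left(94 - 715\right) - 294\right)\right)\right) - 2857227}{2892369} = \left(\left(-594 + \left(\left(94 - 715\right) - 294\right) \left(1 + 9 \left(\left(94 - 715\right) - 294\right)\right)\right) - 2857227\right) \frac{1}{2892369} = \left(\left(-594 + \left(-621 - 294\right) \left(1 + 9 \left(-621 - 294\right)\right)\right) - 2857227\right) \frac{1}{2892369} = \left(\left(-594 - 915 \left(1 + 9 \left(-915\right)\right)\right) - 2857227\right) \frac{1}{2892369} = \left(\left(-594 - 915 \left(1 - 8235\right)\right) - 2857227\right) \frac{1}{2892369} = \left(\left(-594 - -7534110\right) - 2857227\right) \frac{1}{2892369} = \left(\left(-594 + 7534110\right) - 2857227\right) \frac{1}{2892369} = \left(7533516 - 2857227\right) \frac{1}{2892369} = 4676289 \cdot \frac{1}{2892369} = \frac{1558763}{964123}$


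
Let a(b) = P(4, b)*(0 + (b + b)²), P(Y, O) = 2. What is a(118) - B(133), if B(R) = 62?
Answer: 111330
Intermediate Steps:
a(b) = 8*b² (a(b) = 2*(0 + (b + b)²) = 2*(0 + (2*b)²) = 2*(0 + 4*b²) = 2*(4*b²) = 8*b²)
a(118) - B(133) = 8*118² - 1*62 = 8*13924 - 62 = 111392 - 62 = 111330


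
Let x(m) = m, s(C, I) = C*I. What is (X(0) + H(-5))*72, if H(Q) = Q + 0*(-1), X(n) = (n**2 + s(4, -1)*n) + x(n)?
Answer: -360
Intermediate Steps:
X(n) = n**2 - 3*n (X(n) = (n**2 + (4*(-1))*n) + n = (n**2 - 4*n) + n = n**2 - 3*n)
H(Q) = Q (H(Q) = Q + 0 = Q)
(X(0) + H(-5))*72 = (0*(-3 + 0) - 5)*72 = (0*(-3) - 5)*72 = (0 - 5)*72 = -5*72 = -360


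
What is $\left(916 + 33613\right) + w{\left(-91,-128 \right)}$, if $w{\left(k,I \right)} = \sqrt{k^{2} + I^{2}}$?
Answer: $34529 + \sqrt{24665} \approx 34686.0$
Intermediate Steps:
$w{\left(k,I \right)} = \sqrt{I^{2} + k^{2}}$
$\left(916 + 33613\right) + w{\left(-91,-128 \right)} = \left(916 + 33613\right) + \sqrt{\left(-128\right)^{2} + \left(-91\right)^{2}} = 34529 + \sqrt{16384 + 8281} = 34529 + \sqrt{24665}$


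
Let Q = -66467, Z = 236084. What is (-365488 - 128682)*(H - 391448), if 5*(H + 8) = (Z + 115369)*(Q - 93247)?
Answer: 5547940019472148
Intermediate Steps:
H = -56131964482/5 (H = -8 + ((236084 + 115369)*(-66467 - 93247))/5 = -8 + (351453*(-159714))/5 = -8 + (⅕)*(-56131964442) = -8 - 56131964442/5 = -56131964482/5 ≈ -1.1226e+10)
(-365488 - 128682)*(H - 391448) = (-365488 - 128682)*(-56131964482/5 - 391448) = -494170*(-56133921722/5) = 5547940019472148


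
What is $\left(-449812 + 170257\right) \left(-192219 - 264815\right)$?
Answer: $127766139870$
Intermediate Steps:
$\left(-449812 + 170257\right) \left(-192219 - 264815\right) = \left(-279555\right) \left(-457034\right) = 127766139870$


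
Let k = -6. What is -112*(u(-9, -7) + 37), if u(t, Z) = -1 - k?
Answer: -4704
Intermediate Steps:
u(t, Z) = 5 (u(t, Z) = -1 - 1*(-6) = -1 + 6 = 5)
-112*(u(-9, -7) + 37) = -112*(5 + 37) = -112*42 = -4704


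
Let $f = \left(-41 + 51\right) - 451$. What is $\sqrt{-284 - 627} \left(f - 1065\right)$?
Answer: $- 1506 i \sqrt{911} \approx - 45455.0 i$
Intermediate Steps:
$f = -441$ ($f = 10 - 451 = -441$)
$\sqrt{-284 - 627} \left(f - 1065\right) = \sqrt{-284 - 627} \left(-441 - 1065\right) = \sqrt{-911} \left(-1506\right) = i \sqrt{911} \left(-1506\right) = - 1506 i \sqrt{911}$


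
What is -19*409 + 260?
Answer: -7511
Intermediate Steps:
-19*409 + 260 = -7771 + 260 = -7511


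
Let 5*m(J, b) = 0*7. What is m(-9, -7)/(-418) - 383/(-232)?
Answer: 383/232 ≈ 1.6509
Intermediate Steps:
m(J, b) = 0 (m(J, b) = (0*7)/5 = (⅕)*0 = 0)
m(-9, -7)/(-418) - 383/(-232) = 0/(-418) - 383/(-232) = 0*(-1/418) - 383*(-1/232) = 0 + 383/232 = 383/232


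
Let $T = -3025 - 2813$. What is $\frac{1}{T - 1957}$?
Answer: $- \frac{1}{7795} \approx -0.00012829$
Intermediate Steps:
$T = -5838$ ($T = -3025 - 2813 = -5838$)
$\frac{1}{T - 1957} = \frac{1}{-5838 - 1957} = \frac{1}{-7795} = - \frac{1}{7795}$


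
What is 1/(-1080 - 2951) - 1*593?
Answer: -2390384/4031 ≈ -593.00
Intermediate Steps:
1/(-1080 - 2951) - 1*593 = 1/(-4031) - 593 = -1/4031 - 593 = -2390384/4031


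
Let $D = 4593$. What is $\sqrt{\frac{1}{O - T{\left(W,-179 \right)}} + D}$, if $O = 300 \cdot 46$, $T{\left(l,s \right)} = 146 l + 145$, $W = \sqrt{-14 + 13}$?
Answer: $\frac{\sqrt{159721198988923614988 + 27226129786 i}}{186480341} \approx 67.772 + 5.7762 \cdot 10^{-9} i$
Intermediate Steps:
$W = i$ ($W = \sqrt{-1} = i \approx 1.0 i$)
$T{\left(l,s \right)} = 145 + 146 l$
$O = 13800$
$\sqrt{\frac{1}{O - T{\left(W,-179 \right)}} + D} = \sqrt{\frac{1}{13800 - \left(145 + 146 i\right)} + 4593} = \sqrt{\frac{1}{13655 - 146 i} + 4593} = \sqrt{\frac{13655 + 146 i}{186480341} + 4593} = \sqrt{4593 + \frac{13655 + 146 i}{186480341}}$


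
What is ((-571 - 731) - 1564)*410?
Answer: -1175060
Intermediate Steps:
((-571 - 731) - 1564)*410 = (-1302 - 1564)*410 = -2866*410 = -1175060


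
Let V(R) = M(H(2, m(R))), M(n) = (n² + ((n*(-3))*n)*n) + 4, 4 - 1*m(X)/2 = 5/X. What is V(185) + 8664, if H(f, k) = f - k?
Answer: 472795004/50653 ≈ 9334.0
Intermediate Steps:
m(X) = 8 - 10/X
M(n) = 4 + n² - 3*n³ (M(n) = (n² + ((-3*n)*n)*n) + 4 = (n² + (-3*n²)*n) + 4 = (n² - 3*n³) + 4 = 4 + n² - 3*n³)
V(R) = 4 + (-6 + 10/R)² - 3*(-6 + 10/R)³ (V(R) = 4 + (2 - (8 - 10/R))² - 3*(2 - (8 - 10/R))³ = 4 + (2 + (-8 + 10/R))² - 3*(2 + (-8 + 10/R))³ = 4 + (-6 + 10/R)² - 3*(-6 + 10/R)³)
V(185) + 8664 = (688 - 3360/185 - 3000/185³ + 5500/185²) + 8664 = (688 - 3360*1/185 - 3000*1/6331625 + 5500*(1/34225)) + 8664 = (688 - 672/37 - 24/50653 + 220/1369) + 8664 = 33937412/50653 + 8664 = 472795004/50653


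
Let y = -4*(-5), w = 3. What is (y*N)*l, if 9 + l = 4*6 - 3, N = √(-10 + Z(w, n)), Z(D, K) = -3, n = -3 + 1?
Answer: 240*I*√13 ≈ 865.33*I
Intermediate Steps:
n = -2
y = 20
N = I*√13 (N = √(-10 - 3) = √(-13) = I*√13 ≈ 3.6056*I)
l = 12 (l = -9 + (4*6 - 3) = -9 + (24 - 3) = -9 + 21 = 12)
(y*N)*l = (20*(I*√13))*12 = (20*I*√13)*12 = 240*I*√13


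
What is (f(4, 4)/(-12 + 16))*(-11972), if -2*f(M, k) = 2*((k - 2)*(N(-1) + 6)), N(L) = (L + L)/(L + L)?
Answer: 41902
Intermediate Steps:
N(L) = 1 (N(L) = (2*L)/((2*L)) = (2*L)*(1/(2*L)) = 1)
f(M, k) = 14 - 7*k (f(M, k) = -(k - 2)*(1 + 6) = -(-2 + k)*7 = -(-14 + 7*k) = -(-28 + 14*k)/2 = 14 - 7*k)
(f(4, 4)/(-12 + 16))*(-11972) = ((14 - 7*4)/(-12 + 16))*(-11972) = ((14 - 28)/4)*(-11972) = -14*¼*(-11972) = -7/2*(-11972) = 41902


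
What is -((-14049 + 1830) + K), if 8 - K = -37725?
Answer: -25514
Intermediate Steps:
K = 37733 (K = 8 - 1*(-37725) = 8 + 37725 = 37733)
-((-14049 + 1830) + K) = -((-14049 + 1830) + 37733) = -(-12219 + 37733) = -1*25514 = -25514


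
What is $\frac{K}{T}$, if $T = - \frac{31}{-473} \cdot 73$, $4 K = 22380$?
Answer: $\frac{2646435}{2263} \approx 1169.4$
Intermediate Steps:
$K = 5595$ ($K = \frac{1}{4} \cdot 22380 = 5595$)
$T = \frac{2263}{473}$ ($T = \left(-31\right) \left(- \frac{1}{473}\right) 73 = \frac{31}{473} \cdot 73 = \frac{2263}{473} \approx 4.7844$)
$\frac{K}{T} = \frac{5595}{\frac{2263}{473}} = 5595 \cdot \frac{473}{2263} = \frac{2646435}{2263}$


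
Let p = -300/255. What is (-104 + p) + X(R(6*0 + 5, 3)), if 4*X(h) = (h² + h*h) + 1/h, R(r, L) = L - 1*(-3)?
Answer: -35551/408 ≈ -87.135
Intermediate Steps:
R(r, L) = 3 + L (R(r, L) = L + 3 = 3 + L)
X(h) = h²/2 + 1/(4*h) (X(h) = ((h² + h*h) + 1/h)/4 = ((h² + h²) + 1/h)/4 = (2*h² + 1/h)/4 = (1/h + 2*h²)/4 = h²/2 + 1/(4*h))
p = -20/17 (p = -300*1/255 = -20/17 ≈ -1.1765)
(-104 + p) + X(R(6*0 + 5, 3)) = (-104 - 20/17) + (1 + 2*(3 + 3)³)/(4*(3 + 3)) = -1788/17 + (¼)*(1 + 2*6³)/6 = -1788/17 + (¼)*(⅙)*(1 + 2*216) = -1788/17 + (¼)*(⅙)*(1 + 432) = -1788/17 + (¼)*(⅙)*433 = -1788/17 + 433/24 = -35551/408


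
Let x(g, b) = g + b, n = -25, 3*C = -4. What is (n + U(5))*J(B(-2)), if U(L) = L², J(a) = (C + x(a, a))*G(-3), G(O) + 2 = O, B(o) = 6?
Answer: 0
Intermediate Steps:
C = -4/3 (C = (⅓)*(-4) = -4/3 ≈ -1.3333)
G(O) = -2 + O
x(g, b) = b + g
J(a) = 20/3 - 10*a (J(a) = (-4/3 + (a + a))*(-2 - 3) = (-4/3 + 2*a)*(-5) = 20/3 - 10*a)
(n + U(5))*J(B(-2)) = (-25 + 5²)*(20/3 - 10*6) = (-25 + 25)*(20/3 - 60) = 0*(-160/3) = 0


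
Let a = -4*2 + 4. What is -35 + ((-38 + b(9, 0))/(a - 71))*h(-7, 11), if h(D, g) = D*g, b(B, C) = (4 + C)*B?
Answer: -2779/75 ≈ -37.053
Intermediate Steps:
b(B, C) = B*(4 + C)
a = -4 (a = -8 + 4 = -4)
-35 + ((-38 + b(9, 0))/(a - 71))*h(-7, 11) = -35 + ((-38 + 9*(4 + 0))/(-4 - 71))*(-7*11) = -35 + ((-38 + 9*4)/(-75))*(-77) = -35 + ((-38 + 36)*(-1/75))*(-77) = -35 - 2*(-1/75)*(-77) = -35 + (2/75)*(-77) = -35 - 154/75 = -2779/75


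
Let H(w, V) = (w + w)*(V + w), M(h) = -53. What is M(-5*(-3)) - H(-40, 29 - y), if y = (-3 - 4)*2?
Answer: 187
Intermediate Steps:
y = -14 (y = -7*2 = -14)
H(w, V) = 2*w*(V + w) (H(w, V) = (2*w)*(V + w) = 2*w*(V + w))
M(-5*(-3)) - H(-40, 29 - y) = -53 - 2*(-40)*((29 - 1*(-14)) - 40) = -53 - 2*(-40)*((29 + 14) - 40) = -53 - 2*(-40)*(43 - 40) = -53 - 2*(-40)*3 = -53 - 1*(-240) = -53 + 240 = 187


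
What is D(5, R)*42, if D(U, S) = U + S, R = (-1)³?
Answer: 168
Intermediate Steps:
R = -1
D(U, S) = S + U
D(5, R)*42 = (-1 + 5)*42 = 4*42 = 168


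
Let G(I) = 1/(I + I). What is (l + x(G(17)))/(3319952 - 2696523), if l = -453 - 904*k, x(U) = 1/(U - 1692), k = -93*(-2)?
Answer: -9698879653/35864000083 ≈ -0.27043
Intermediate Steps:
k = 186
G(I) = 1/(2*I)
x(U) = 1/(-1692 + U)
l = -168597 (l = -453 - 904*186 = -453 - 168144 = -168597)
(l + x(G(17)))/(3319952 - 2696523) = (-168597 + 1/(-1692 + (1/2)/17))/(3319952 - 2696523) = (-168597 + 1/(-1692 + (1/2)*(1/17)))/623429 = (-168597 + 1/(-1692 + 1/34))*(1/623429) = (-168597 + 1/(-57527/34))*(1/623429) = (-168597 - 34/57527)*(1/623429) = -9698879653/57527*1/623429 = -9698879653/35864000083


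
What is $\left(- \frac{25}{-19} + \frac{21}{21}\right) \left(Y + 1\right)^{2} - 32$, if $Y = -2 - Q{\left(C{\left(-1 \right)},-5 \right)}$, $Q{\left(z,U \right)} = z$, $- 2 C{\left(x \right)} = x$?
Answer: $- \frac{509}{19} \approx -26.789$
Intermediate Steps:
$C{\left(x \right)} = - \frac{x}{2}$
$Y = - \frac{5}{2}$ ($Y = -2 - \left(- \frac{1}{2}\right) \left(-1\right) = -2 - \frac{1}{2} = - \frac{5}{2} \approx -2.5$)
$\left(- \frac{25}{-19} + \frac{21}{21}\right) \left(Y + 1\right)^{2} - 32 = \left(- \frac{25}{-19} + \frac{21}{21}\right) \left(- \frac{5}{2} + 1\right)^{2} - 32 = \left(\left(-25\right) \left(- \frac{1}{19}\right) + 21 \cdot \frac{1}{21}\right) \left(- \frac{3}{2}\right)^{2} - 32 = \left(\frac{25}{19} + 1\right) \frac{9}{4} - 32 = \frac{44}{19} \cdot \frac{9}{4} - 32 = \frac{99}{19} - 32 = - \frac{509}{19}$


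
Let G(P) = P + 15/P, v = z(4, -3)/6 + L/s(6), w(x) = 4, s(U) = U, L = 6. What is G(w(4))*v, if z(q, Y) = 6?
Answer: 31/2 ≈ 15.500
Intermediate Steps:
v = 2 (v = 6/6 + 6/6 = 6*(1/6) + 6*(1/6) = 1 + 1 = 2)
G(w(4))*v = (4 + 15/4)*2 = (31/4)*2 = 31/2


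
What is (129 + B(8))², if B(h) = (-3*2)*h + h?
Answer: 7921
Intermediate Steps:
B(h) = -5*h (B(h) = -6*h + h = -5*h)
(129 + B(8))² = (129 - 5*8)² = (129 - 40)² = 89² = 7921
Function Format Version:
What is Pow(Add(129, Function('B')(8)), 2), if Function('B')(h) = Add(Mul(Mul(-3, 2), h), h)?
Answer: 7921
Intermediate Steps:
Function('B')(h) = Mul(-5, h) (Function('B')(h) = Add(Mul(-6, h), h) = Mul(-5, h))
Pow(Add(129, Function('B')(8)), 2) = Pow(Add(129, Mul(-5, 8)), 2) = Pow(Add(129, -40), 2) = Pow(89, 2) = 7921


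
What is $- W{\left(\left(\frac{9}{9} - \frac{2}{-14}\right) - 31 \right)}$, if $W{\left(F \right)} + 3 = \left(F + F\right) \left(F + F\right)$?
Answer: $- \frac{174577}{49} \approx -3562.8$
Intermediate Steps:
$W{\left(F \right)} = -3 + 4 F^{2}$ ($W{\left(F \right)} = -3 + \left(F + F\right) \left(F + F\right) = -3 + 2 F 2 F = -3 + 4 F^{2}$)
$- W{\left(\left(\frac{9}{9} - \frac{2}{-14}\right) - 31 \right)} = - (-3 + 4 \left(\left(\frac{9}{9} - \frac{2}{-14}\right) - 31\right)^{2}) = - (-3 + 4 \left(\left(9 \cdot \frac{1}{9} - - \frac{1}{7}\right) - 31\right)^{2}) = - (-3 + 4 \left(\left(1 + \frac{1}{7}\right) - 31\right)^{2}) = - (-3 + 4 \left(\frac{8}{7} - 31\right)^{2}) = - (-3 + 4 \left(- \frac{209}{7}\right)^{2}) = - (-3 + 4 \cdot \frac{43681}{49}) = - (-3 + \frac{174724}{49}) = \left(-1\right) \frac{174577}{49} = - \frac{174577}{49}$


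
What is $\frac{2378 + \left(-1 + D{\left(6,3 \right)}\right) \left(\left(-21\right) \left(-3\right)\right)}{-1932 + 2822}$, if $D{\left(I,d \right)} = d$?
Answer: $\frac{1252}{445} \approx 2.8135$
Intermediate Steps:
$\frac{2378 + \left(-1 + D{\left(6,3 \right)}\right) \left(\left(-21\right) \left(-3\right)\right)}{-1932 + 2822} = \frac{2378 + \left(-1 + 3\right) \left(\left(-21\right) \left(-3\right)\right)}{-1932 + 2822} = \frac{2378 + 2 \cdot 63}{890} = \left(2378 + 126\right) \frac{1}{890} = 2504 \cdot \frac{1}{890} = \frac{1252}{445}$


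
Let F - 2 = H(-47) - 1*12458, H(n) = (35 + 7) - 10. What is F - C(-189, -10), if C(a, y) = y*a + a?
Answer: -14125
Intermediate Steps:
H(n) = 32 (H(n) = 42 - 10 = 32)
C(a, y) = a + a*y (C(a, y) = a*y + a = a + a*y)
F = -12424 (F = 2 + (32 - 1*12458) = 2 + (32 - 12458) = 2 - 12426 = -12424)
F - C(-189, -10) = -12424 - (-189)*(1 - 10) = -12424 - (-189)*(-9) = -12424 - 1*1701 = -12424 - 1701 = -14125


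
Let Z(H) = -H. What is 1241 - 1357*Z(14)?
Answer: 20239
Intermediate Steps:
1241 - 1357*Z(14) = 1241 - (-1357)*14 = 1241 - 1357*(-14) = 1241 + 18998 = 20239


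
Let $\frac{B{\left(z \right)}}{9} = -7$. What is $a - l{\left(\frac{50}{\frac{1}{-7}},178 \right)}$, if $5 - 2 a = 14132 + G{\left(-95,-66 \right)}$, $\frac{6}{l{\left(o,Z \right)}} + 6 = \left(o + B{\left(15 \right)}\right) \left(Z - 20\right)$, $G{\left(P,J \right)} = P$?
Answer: $- \frac{228932077}{32630} \approx -7016.0$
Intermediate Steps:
$B{\left(z \right)} = -63$ ($B{\left(z \right)} = 9 \left(-7\right) = -63$)
$l{\left(o,Z \right)} = \frac{6}{-6 + \left(-63 + o\right) \left(-20 + Z\right)}$ ($l{\left(o,Z \right)} = \frac{6}{-6 + \left(o - 63\right) \left(Z - 20\right)} = \frac{6}{-6 + \left(-63 + o\right) \left(-20 + Z\right)}$)
$a = -7016$ ($a = \frac{5}{2} - \frac{14132 - 95}{2} = \frac{5}{2} - \frac{14037}{2} = -7016$)
$a - l{\left(\frac{50}{\frac{1}{-7}},178 \right)} = -7016 - \frac{6}{1254 - 11214 - 20 \frac{50}{\frac{1}{-7}} + 178 \frac{50}{\frac{1}{-7}}} = -7016 - \frac{6}{1254 - 11214 - 20 \frac{50}{- \frac{1}{7}} + 178 \frac{50}{- \frac{1}{7}}} = -7016 - \frac{6}{1254 - 11214 - 20 \cdot 50 \left(-7\right) + 178 \cdot 50 \left(-7\right)} = -7016 - \frac{6}{1254 - 11214 - -7000 + 178 \left(-350\right)} = -7016 - \frac{6}{1254 - 11214 + 7000 - 62300} = -7016 - \frac{6}{-65260} = -7016 - 6 \left(- \frac{1}{65260}\right) = -7016 - - \frac{3}{32630} = -7016 + \frac{3}{32630} = - \frac{228932077}{32630}$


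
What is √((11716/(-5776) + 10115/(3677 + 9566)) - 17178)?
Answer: I*√41700328421/1558 ≈ 131.07*I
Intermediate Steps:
√((11716/(-5776) + 10115/(3677 + 9566)) - 17178) = √((11716*(-1/5776) + 10115/13243) - 17178) = √((-2929/1444 + 10115*(1/13243)) - 17178) = √((-2929/1444 + 595/779) - 17178) = √(-74869/59204 - 17178) = √(-1017081181/59204) = I*√41700328421/1558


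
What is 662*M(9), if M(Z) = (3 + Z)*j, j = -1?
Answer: -7944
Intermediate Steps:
M(Z) = -3 - Z (M(Z) = (3 + Z)*(-1) = -3 - Z)
662*M(9) = 662*(-3 - 1*9) = 662*(-3 - 9) = 662*(-12) = -7944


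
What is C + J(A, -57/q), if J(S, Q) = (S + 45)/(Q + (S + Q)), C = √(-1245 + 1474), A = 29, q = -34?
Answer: 629/275 + √229 ≈ 17.420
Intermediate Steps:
C = √229 ≈ 15.133
J(S, Q) = (45 + S)/(S + 2*Q) (J(S, Q) = (45 + S)/(Q + (Q + S)) = (45 + S)/(S + 2*Q))
C + J(A, -57/q) = √229 + (45 + 29)/(29 + 2*(-57/(-34))) = √229 + 74/(29 + 2*(-57*(-1/34))) = √229 + 74/(29 + 2*(57/34)) = √229 + 74/(29 + 57/17) = √229 + 74/(550/17) = √229 + (17/550)*74 = √229 + 629/275 = 629/275 + √229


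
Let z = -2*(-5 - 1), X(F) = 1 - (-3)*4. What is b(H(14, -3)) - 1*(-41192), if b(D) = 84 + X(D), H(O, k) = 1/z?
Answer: 41289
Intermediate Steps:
X(F) = 13 (X(F) = 1 - 3*(-4) = 1 + 12 = 13)
z = 12 (z = -2*(-6) = 12)
H(O, k) = 1/12
b(D) = 97 (b(D) = 84 + 13 = 97)
b(H(14, -3)) - 1*(-41192) = 97 - 1*(-41192) = 97 + 41192 = 41289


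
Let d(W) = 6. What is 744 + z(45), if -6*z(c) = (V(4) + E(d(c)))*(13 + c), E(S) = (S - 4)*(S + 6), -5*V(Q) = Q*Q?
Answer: 8144/15 ≈ 542.93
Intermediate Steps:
V(Q) = -Q²/5 (V(Q) = -Q*Q/5 = -Q²/5)
E(S) = (-4 + S)*(6 + S)
z(c) = -676/15 - 52*c/15 (z(c) = -(-⅕*4² + (-24 + 6² + 2*6))*(13 + c)/6 = -(-⅕*16 + (-24 + 36 + 12))*(13 + c)/6 = -(-16/5 + 24)*(13 + c)/6 = -52*(13 + c)/15 = -(1352/5 + 104*c/5)/6 = -676/15 - 52*c/15)
744 + z(45) = 744 + (-676/15 - 52/15*45) = 744 + (-676/15 - 156) = 744 - 3016/15 = 8144/15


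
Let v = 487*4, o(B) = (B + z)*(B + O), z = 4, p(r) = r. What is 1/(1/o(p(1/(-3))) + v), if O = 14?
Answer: 451/878557 ≈ 0.00051334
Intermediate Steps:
o(B) = (4 + B)*(14 + B) (o(B) = (B + 4)*(B + 14) = (4 + B)*(14 + B))
v = 1948
1/(1/o(p(1/(-3))) + v) = 1/(1/(56 + (1/(-3))² + 18/(-3)) + 1948) = 1/(1/(56 + (-⅓)² + 18*(-⅓)) + 1948) = 1/(1/(56 + ⅑ - 6) + 1948) = 1/(1/(451/9) + 1948) = 1/(9/451 + 1948) = 1/(878557/451) = 451/878557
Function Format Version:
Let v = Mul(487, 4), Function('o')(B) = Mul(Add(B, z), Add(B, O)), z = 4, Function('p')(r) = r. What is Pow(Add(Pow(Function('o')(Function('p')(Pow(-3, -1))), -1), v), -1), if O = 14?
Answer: Rational(451, 878557) ≈ 0.00051334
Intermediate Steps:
Function('o')(B) = Mul(Add(4, B), Add(14, B)) (Function('o')(B) = Mul(Add(B, 4), Add(B, 14)) = Mul(Add(4, B), Add(14, B)))
v = 1948
Pow(Add(Pow(Function('o')(Function('p')(Pow(-3, -1))), -1), v), -1) = Pow(Add(Pow(Add(56, Pow(Pow(-3, -1), 2), Mul(18, Pow(-3, -1))), -1), 1948), -1) = Pow(Add(Pow(Add(56, Pow(Rational(-1, 3), 2), Mul(18, Rational(-1, 3))), -1), 1948), -1) = Pow(Add(Pow(Add(56, Rational(1, 9), -6), -1), 1948), -1) = Pow(Add(Pow(Rational(451, 9), -1), 1948), -1) = Pow(Add(Rational(9, 451), 1948), -1) = Pow(Rational(878557, 451), -1) = Rational(451, 878557)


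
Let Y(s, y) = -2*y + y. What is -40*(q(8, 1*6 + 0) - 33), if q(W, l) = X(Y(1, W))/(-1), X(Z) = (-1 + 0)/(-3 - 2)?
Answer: 1328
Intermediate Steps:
Y(s, y) = -y
X(Z) = 1/5 (X(Z) = -1/(-5) = -1*(-1/5) = 1/5)
q(W, l) = -1/5 (q(W, l) = (1/5)/(-1) = -1*1/5 = -1/5)
-40*(q(8, 1*6 + 0) - 33) = -40*(-1/5 - 33) = -40*(-166/5) = 1328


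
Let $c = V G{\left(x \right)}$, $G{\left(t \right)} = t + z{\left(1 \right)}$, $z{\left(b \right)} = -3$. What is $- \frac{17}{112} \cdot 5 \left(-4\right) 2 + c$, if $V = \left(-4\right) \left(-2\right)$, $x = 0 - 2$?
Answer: $- \frac{475}{14} \approx -33.929$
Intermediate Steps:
$x = -2$
$G{\left(t \right)} = -3 + t$ ($G{\left(t \right)} = t - 3 = -3 + t$)
$V = 8$
$c = -40$ ($c = 8 \left(-3 - 2\right) = 8 \left(-5\right) = -40$)
$- \frac{17}{112} \cdot 5 \left(-4\right) 2 + c = - \frac{17}{112} \cdot 5 \left(-4\right) 2 - 40 = \left(-17\right) \frac{1}{112} \left(\left(-20\right) 2\right) - 40 = \left(- \frac{17}{112}\right) \left(-40\right) - 40 = \frac{85}{14} - 40 = - \frac{475}{14}$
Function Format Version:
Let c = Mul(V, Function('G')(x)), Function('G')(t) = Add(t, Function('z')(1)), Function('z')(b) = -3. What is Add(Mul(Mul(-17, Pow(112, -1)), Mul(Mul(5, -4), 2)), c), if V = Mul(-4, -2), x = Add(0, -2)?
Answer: Rational(-475, 14) ≈ -33.929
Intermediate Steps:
x = -2
Function('G')(t) = Add(-3, t) (Function('G')(t) = Add(t, -3) = Add(-3, t))
V = 8
c = -40 (c = Mul(8, Add(-3, -2)) = Mul(8, -5) = -40)
Add(Mul(Mul(-17, Pow(112, -1)), Mul(Mul(5, -4), 2)), c) = Add(Mul(Mul(-17, Pow(112, -1)), Mul(Mul(5, -4), 2)), -40) = Add(Mul(Mul(-17, Rational(1, 112)), Mul(-20, 2)), -40) = Add(Mul(Rational(-17, 112), -40), -40) = Add(Rational(85, 14), -40) = Rational(-475, 14)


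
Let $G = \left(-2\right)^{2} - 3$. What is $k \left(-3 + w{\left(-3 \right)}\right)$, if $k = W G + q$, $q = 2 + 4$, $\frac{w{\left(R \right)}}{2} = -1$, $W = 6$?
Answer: $-60$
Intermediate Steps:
$w{\left(R \right)} = -2$ ($w{\left(R \right)} = 2 \left(-1\right) = -2$)
$q = 6$
$G = 1$ ($G = 4 - 3 = 1$)
$k = 12$ ($k = 6 \cdot 1 + 6 = 6 + 6 = 12$)
$k \left(-3 + w{\left(-3 \right)}\right) = 12 \left(-3 - 2\right) = 12 \left(-5\right) = -60$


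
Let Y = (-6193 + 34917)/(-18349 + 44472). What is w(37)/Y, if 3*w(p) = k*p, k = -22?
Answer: -10632061/43086 ≈ -246.76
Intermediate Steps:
w(p) = -22*p/3 (w(p) = (-22*p)/3 = -22*p/3)
Y = 28724/26123 ≈ 1.0996
w(37)/Y = (-22/3*37)/(28724/26123) = -814/3*26123/28724 = -10632061/43086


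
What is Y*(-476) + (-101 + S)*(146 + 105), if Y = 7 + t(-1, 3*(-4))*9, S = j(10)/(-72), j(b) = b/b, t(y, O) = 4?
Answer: -3299219/72 ≈ -45823.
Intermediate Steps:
j(b) = 1
S = -1/72 (S = 1/(-72) = 1*(-1/72) = -1/72 ≈ -0.013889)
Y = 43 (Y = 7 + 4*9 = 7 + 36 = 43)
Y*(-476) + (-101 + S)*(146 + 105) = 43*(-476) + (-101 - 1/72)*(146 + 105) = -20468 - 7273/72*251 = -20468 - 1825523/72 = -3299219/72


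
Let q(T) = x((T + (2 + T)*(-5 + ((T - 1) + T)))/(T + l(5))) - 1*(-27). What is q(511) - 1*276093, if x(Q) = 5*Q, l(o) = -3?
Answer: -137632933/508 ≈ -2.7093e+5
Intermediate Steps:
q(T) = 27 + 5*(T + (-6 + 2*T)*(2 + T))/(-3 + T) (q(T) = 5*((T + (2 + T)*(-5 + ((T - 1) + T)))/(T - 3)) - 1*(-27) = 5*((T + (2 + T)*(-5 + ((-1 + T) + T)))/(-3 + T)) + 27 = 5*((T + (2 + T)*(-5 + (-1 + 2*T)))/(-3 + T)) + 27 = 5*((T + (2 + T)*(-6 + 2*T))/(-3 + T)) + 27 = 5*((T + (-6 + 2*T)*(2 + T))/(-3 + T)) + 27 = 5*(T + (-6 + 2*T)*(2 + T))/(-3 + T) + 27 = 27 + 5*(T + (-6 + 2*T)*(2 + T))/(-3 + T))
q(511) - 1*276093 = (-141 + 10*511² + 22*511)/(-3 + 511) - 1*276093 = (-141 + 10*261121 + 11242)/508 - 276093 = (-141 + 2611210 + 11242)/508 - 276093 = (1/508)*2622311 - 276093 = 2622311/508 - 276093 = -137632933/508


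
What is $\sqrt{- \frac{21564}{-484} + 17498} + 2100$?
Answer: $2100 + \frac{\sqrt{2122649}}{11} \approx 2232.4$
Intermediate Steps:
$\sqrt{- \frac{21564}{-484} + 17498} + 2100 = \sqrt{\left(-21564\right) \left(- \frac{1}{484}\right) + 17498} + 2100 = \sqrt{\frac{5391}{121} + 17498} + 2100 = \sqrt{\frac{2122649}{121}} + 2100 = \frac{\sqrt{2122649}}{11} + 2100 = 2100 + \frac{\sqrt{2122649}}{11}$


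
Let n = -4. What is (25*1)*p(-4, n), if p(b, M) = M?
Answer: -100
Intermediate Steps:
(25*1)*p(-4, n) = (25*1)*(-4) = 25*(-4) = -100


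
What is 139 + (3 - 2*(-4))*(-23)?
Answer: -114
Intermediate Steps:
139 + (3 - 2*(-4))*(-23) = 139 + (3 + 8)*(-23) = 139 + 11*(-23) = 139 - 253 = -114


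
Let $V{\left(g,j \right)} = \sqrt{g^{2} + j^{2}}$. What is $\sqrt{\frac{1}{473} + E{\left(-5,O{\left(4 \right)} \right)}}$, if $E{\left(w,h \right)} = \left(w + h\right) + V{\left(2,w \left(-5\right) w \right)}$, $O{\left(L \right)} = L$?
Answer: $\frac{\sqrt{-223256 + 223729 \sqrt{15629}}}{473} \approx 11.136$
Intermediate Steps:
$E{\left(w,h \right)} = h + w + \sqrt{4 + 25 w^{4}}$ ($E{\left(w,h \right)} = \left(w + h\right) + \sqrt{2^{2} + \left(w \left(-5\right) w\right)^{2}} = \left(h + w\right) + \sqrt{4 + \left(- 5 w w\right)^{2}} = \left(h + w\right) + \sqrt{4 + \left(- 5 w^{2}\right)^{2}} = \left(h + w\right) + \sqrt{4 + 25 w^{4}} = h + w + \sqrt{4 + 25 w^{4}}$)
$\sqrt{\frac{1}{473} + E{\left(-5,O{\left(4 \right)} \right)}} = \sqrt{\frac{1}{473} + \left(4 - 5 + \sqrt{4 + 25 \left(-5\right)^{4}}\right)} = \sqrt{\frac{1}{473} + \left(4 - 5 + \sqrt{4 + 25 \cdot 625}\right)} = \sqrt{\frac{1}{473} + \left(4 - 5 + \sqrt{4 + 15625}\right)} = \sqrt{\frac{1}{473} + \left(4 - 5 + \sqrt{15629}\right)} = \sqrt{\frac{1}{473} - \left(1 - \sqrt{15629}\right)} = \sqrt{- \frac{472}{473} + \sqrt{15629}}$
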